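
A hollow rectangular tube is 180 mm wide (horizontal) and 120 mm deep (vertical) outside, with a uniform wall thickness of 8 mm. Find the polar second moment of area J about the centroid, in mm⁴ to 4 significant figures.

Split into non-overlapping primitives; take the origin at the lower-left of the bounding box.
Outer rectangle: 180 × 120, A = 21 600 mm², y = 60 mm, Ī = 25 920 000 mm⁴.
Inner void (subtracted): 164 × 104, A = 17 056 mm², y = 60 mm, Ī = 15 373 141 mm⁴.
By symmetry the centroid is at mid-height, ȳ = 60 mm.
All pieces are centred on the centroidal x-axis, so I = ΣĪ (holes subtracted) = 10 546 859 mm⁴.
Repeating about the centroidal y-axis gives I_y = 20 091 819 mm⁴.
Polar second moment: J = I_x + I_y = 30 638 677 mm⁴.

J ≈ 3.064 × 10⁷ mm⁴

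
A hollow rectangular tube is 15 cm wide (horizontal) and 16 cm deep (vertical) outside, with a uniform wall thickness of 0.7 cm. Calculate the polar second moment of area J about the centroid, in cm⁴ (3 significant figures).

J ≈ 3030 cm⁴

Treat the section as a set of non-overlapping primitives; coordinates are from the bounding-box lower-left.
Outer rectangle: 15 × 16, A = 240 cm², y = 8 cm, Ī = 5 120 cm⁴.
Inner void (subtracted): 13.6 × 14.6, A = 198.56 cm², y = 8 cm, Ī = 3527.1 cm⁴.
By symmetry the centroid is at mid-height, ȳ = 8 cm.
All pieces are centred on the centroidal x-axis, so I = ΣĪ (holes subtracted) = 1592.9 cm⁴.
Repeating about the centroidal y-axis gives I_y = 1439.5 cm⁴.
Polar second moment: J = I_x + I_y = 3032.4 cm⁴.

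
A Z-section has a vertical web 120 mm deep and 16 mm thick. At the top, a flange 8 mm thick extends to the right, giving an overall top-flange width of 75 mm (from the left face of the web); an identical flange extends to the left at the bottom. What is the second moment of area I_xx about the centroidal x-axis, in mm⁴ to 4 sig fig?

Split into non-overlapping primitives; take the origin at the lower-left of the bounding box.
Web: 16 × 120, A = 1 920 mm², y = 60 mm, Ī = 2 304 000 mm⁴.
Top flange (beyond web): 59 × 8, A = 472 mm², y = 116 mm, Ī = 2517.33 mm⁴.
Bottom flange (beyond web): 59 × 8, A = 472 mm², y = 4 mm, Ī = 2517.33 mm⁴.
Centroid: ȳ = ΣA·y / ΣA = 60 mm.
Transfer each piece to the centroidal x-axis using Ī + A·d² with d = y − 60:
  web: d = 0 mm → contributes +2 304 000 mm⁴
  top flange (beyond web): d = 56 mm → contributes +1 482 709 mm⁴
  bottom flange (beyond web): d = -56 mm → contributes +1 482 709 mm⁴
Total I = 5 269 419 mm⁴.

I_xx ≈ 5.269 × 10⁶ mm⁴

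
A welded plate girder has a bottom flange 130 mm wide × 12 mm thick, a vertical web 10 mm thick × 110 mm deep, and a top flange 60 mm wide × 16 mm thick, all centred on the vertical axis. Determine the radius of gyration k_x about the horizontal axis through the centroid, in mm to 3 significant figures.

Break the section into simple shapes (no overlaps), measuring from the bottom-left corner of the bounding box.
Bottom plate: 130 × 12, A = 1 560 mm², y = 6 mm, Ī = 18 720 mm⁴.
Web plate: 10 × 110, A = 1 100 mm², y = 67 mm, Ī = 1 109 167 mm⁴.
Top plate: 60 × 16, A = 960 mm², y = 130 mm, Ī = 20 480 mm⁴.
Centroid: ȳ = ΣA·y / ΣA = 57.42 mm.
Transfer each piece to the horizontal axis through the centroid using Ī + A·d² with d = y − 57.42:
  bottom plate: d = -51.42 mm → contributes +4 143 368 mm⁴
  web plate: d = 9.5801 mm → contributes +1 210 123 mm⁴
  top plate: d = 72.58 mm → contributes +5 077 638 mm⁴
Total I = 10 431 128 mm⁴.
Radius of gyration: k = √(I/A) = √(10 431 128 / 3 620) = 53.68 mm.

k_x ≈ 53.7 mm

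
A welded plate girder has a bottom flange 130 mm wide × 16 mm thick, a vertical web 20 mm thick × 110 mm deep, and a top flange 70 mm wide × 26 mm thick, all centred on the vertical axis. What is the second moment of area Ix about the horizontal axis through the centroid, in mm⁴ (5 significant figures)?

Break the section into simple shapes (no overlaps), measuring from the bottom-left corner of the bounding box.
Bottom plate: 130 × 16, A = 2 080 mm², y = 8 mm, Ī = 44373.33 mm⁴.
Web plate: 20 × 110, A = 2 200 mm², y = 71 mm, Ī = 2 218 333 mm⁴.
Top plate: 70 × 26, A = 1 820 mm², y = 139 mm, Ī = 102526.7 mm⁴.
Centroid: ȳ = ΣA·y / ΣA = 69.80656 mm.
Transfer each piece to the horizontal axis through the centroid using Ī + A·d² with d = y − 69.80656:
  bottom plate: d = -61.80656 mm → contributes +7 990 078 mm⁴
  web plate: d = 1.193443 mm → contributes +2 221 467 mm⁴
  top plate: d = 69.19344 mm → contributes +8 816 200 mm⁴
Total I = 19 027 745 mm⁴.

Ix ≈ 1.9028 × 10⁷ mm⁴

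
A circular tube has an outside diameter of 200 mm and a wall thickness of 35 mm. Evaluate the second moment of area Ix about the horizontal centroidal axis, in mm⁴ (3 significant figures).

Treat the section as a set of non-overlapping primitives; coordinates are from the bounding-box lower-left.
Outer circle: ⌀200, A = 31 416 mm², y = 100 mm, Ī = 78 539 816 mm⁴.
Bore (subtracted): ⌀130, A = 13 273 mm², y = 100 mm, Ī = 14 019 848 mm⁴.
By symmetry the centroid is at mid-height, ȳ = 100 mm.
All pieces are centred on the horizontal centroidal axis, so I = ΣĪ (holes subtracted) = 64 519 968 mm⁴.

Ix ≈ 6.45 × 10⁷ mm⁴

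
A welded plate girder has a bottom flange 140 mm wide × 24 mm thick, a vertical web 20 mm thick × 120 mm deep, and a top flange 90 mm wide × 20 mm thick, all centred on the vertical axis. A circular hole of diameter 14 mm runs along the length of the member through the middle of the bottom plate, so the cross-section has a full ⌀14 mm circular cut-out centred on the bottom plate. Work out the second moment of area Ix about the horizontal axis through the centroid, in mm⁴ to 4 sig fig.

Ix ≈ 2.706 × 10⁷ mm⁴

Break the section into simple shapes (no overlaps), measuring from the bottom-left corner of the bounding box.
Bottom plate: 140 × 24, A = 3 360 mm², y = 12 mm, Ī = 161 280 mm⁴.
Web plate: 20 × 120, A = 2 400 mm², y = 84 mm, Ī = 2 880 000 mm⁴.
Top plate: 90 × 20, A = 1 800 mm², y = 154 mm, Ī = 60 000 mm⁴.
Hole (subtracted): ⌀14, A = 153.938 mm², y = 12 mm, Ī = 1885.74 mm⁴.
Centroid: ȳ = ΣA·y / ΣA = 69.8445 mm.
Transfer each piece to the horizontal axis through the centroid using Ī + A·d² with d = y − 69.8445:
  bottom plate: d = -57.8445 mm → contributes +11 403 796 mm⁴
  web plate: d = 14.1555 mm → contributes +3 360 907 mm⁴
  top plate: d = 84.1555 mm → contributes +12 807 865 mm⁴
  hole: d = -57.8445 mm → contributes −516 960 mm⁴
Total I = 27 055 608 mm⁴.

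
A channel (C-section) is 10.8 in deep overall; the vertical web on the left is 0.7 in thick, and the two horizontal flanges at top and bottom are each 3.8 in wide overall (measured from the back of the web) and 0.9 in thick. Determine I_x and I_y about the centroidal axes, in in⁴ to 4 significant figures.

I_x ≈ 210.6 in⁴, I_y ≈ 16.37 in⁴

Decompose the section into non-overlapping parts with the origin at the bottom-left of its bounding rectangle.
Web: 0.7 × 10.8, A = 7.56 in², y = 5.4 in, Ī = 73.4832 in⁴.
Top flange (beyond web): 3.1 × 0.9, A = 2.79 in², y = 10.35 in, Ī = 0.188325 in⁴.
Bottom flange (beyond web): 3.1 × 0.9, A = 2.79 in², y = 0.45 in, Ī = 0.188325 in⁴.
By symmetry the centroid is at mid-height, ȳ = 5.4 in.
Transfer each piece to the centroidal x-axis using Ī + A·d² with d = y − 5.4:
  web: d = 0 in → contributes +73.4832 in⁴
  top flange (beyond web): d = 4.95 in → contributes +68.5503 in⁴
  bottom flange (beyond web): d = -4.95 in → contributes +68.5503 in⁴
Total I = 210.584 in⁴.
For the y-axis: x̄ = 1.15685 in.
Repeating about the centroidal y-axis gives I_y = 16.3669 in⁴.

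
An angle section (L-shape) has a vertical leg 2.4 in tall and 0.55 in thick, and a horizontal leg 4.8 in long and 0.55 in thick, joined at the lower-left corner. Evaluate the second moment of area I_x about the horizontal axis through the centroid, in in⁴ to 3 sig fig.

Break the section into simple shapes (no overlaps), measuring from the bottom-left corner of the bounding box.
Vertical leg: 0.55 × 2.4, A = 1.32 in², y = 1.2 in, Ī = 0.6336 in⁴.
Horizontal leg (remainder): 4.25 × 0.55, A = 2.3375 in², y = 0.275 in, Ī = 0.058924 in⁴.
Centroid: ȳ = ΣA·y / ΣA = 0.60883 in.
Transfer each piece to the horizontal axis through the centroid using Ī + A·d² with d = y − 0.60883:
  vertical leg: d = 0.59117 in → contributes +1.0949 in⁴
  horizontal leg (remainder): d = -0.33383 in → contributes +0.31943 in⁴
Total I = 1.4143 in⁴.

I_x ≈ 1.41 in⁴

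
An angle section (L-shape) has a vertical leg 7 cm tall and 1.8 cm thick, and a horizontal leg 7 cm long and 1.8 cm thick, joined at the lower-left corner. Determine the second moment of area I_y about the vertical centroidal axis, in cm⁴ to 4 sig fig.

I_y ≈ 90.28 cm⁴

Decompose the section into non-overlapping parts with the origin at the bottom-left of its bounding rectangle.
Vertical leg: 1.8 × 7, A = 12.6 cm², x = 0.9 cm, Ī = 3.402 cm⁴.
Horizontal leg (remainder): 5.2 × 1.8, A = 9.36 cm², x = 4.4 cm, Ī = 21.0912 cm⁴.
Centroid: x̄ = ΣA·x / ΣA = 2.3918 cm.
Transfer each piece to the vertical centroidal axis using Ī + A·d² with d = x − 2.3918:
  vertical leg: d = -1.4918 cm → contributes +31.443 cm⁴
  horizontal leg (remainder): d = 2.0082 cm → contributes +58.8387 cm⁴
Total I = 90.2817 cm⁴.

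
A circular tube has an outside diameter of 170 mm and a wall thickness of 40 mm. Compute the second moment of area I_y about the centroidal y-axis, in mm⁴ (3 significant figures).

I_y ≈ 3.78 × 10⁷ mm⁴

Break the section into simple shapes (no overlaps), measuring from the bottom-left corner of the bounding box.
Outer circle: ⌀170, A = 22 698 mm², x = 85 mm, Ī = 40 998 275 mm⁴.
Bore (subtracted): ⌀90, A = 6361.7 mm², x = 85 mm, Ī = 3 220 623 mm⁴.
By symmetry the centroid is at mid-width, x̄ = 85 mm.
All pieces are centred on the centroidal y-axis, so I = ΣĪ (holes subtracted) = 37 777 652 mm⁴.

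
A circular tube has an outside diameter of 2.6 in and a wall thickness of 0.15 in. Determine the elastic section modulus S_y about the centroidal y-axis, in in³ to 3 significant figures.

Break the section into simple shapes (no overlaps), measuring from the bottom-left corner of the bounding box.
Outer circle: ⌀2.6, A = 5.3093 in², x = 1.3 in, Ī = 2.2432 in⁴.
Bore (subtracted): ⌀2.3, A = 4.1548 in², x = 1.3 in, Ī = 1.3737 in⁴.
By symmetry the centroid is at mid-width, x̄ = 1.3 in.
All pieces are centred on the centroidal y-axis, so I = ΣĪ (holes subtracted) = 0.86951 in⁴.
Extreme fibre distance c = 1.3 in; S = I/c = 0.66885 in³.

S_y ≈ 0.669 in³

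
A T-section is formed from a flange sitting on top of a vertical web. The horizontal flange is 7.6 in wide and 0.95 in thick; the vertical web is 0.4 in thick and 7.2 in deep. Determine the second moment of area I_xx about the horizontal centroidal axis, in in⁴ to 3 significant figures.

I_xx ≈ 47.2 in⁴

Split into non-overlapping primitives; take the origin at the lower-left of the bounding box.
Flange: 7.6 × 0.95, A = 7.22 in², y = 7.675 in, Ī = 0.543 in⁴.
Web: 0.4 × 7.2, A = 2.88 in², y = 3.6 in, Ī = 12.442 in⁴.
Centroid: ȳ = ΣA·y / ΣA = 6.513 in.
Transfer each piece to the horizontal centroidal axis using Ī + A·d² with d = y − 6.513:
  flange: d = 1.162 in → contributes +10.291 in⁴
  web: d = -2.913 in → contributes +36.88 in⁴
Total I = 47.172 in⁴.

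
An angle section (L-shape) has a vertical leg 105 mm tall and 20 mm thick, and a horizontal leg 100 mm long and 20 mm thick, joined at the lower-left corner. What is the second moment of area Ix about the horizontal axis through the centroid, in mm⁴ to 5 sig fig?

Decompose the section into non-overlapping parts with the origin at the bottom-left of its bounding rectangle.
Vertical leg: 20 × 105, A = 2 100 mm², y = 52.5 mm, Ī = 1 929 375 mm⁴.
Horizontal leg (remainder): 80 × 20, A = 1 600 mm², y = 10 mm, Ī = 53333.33 mm⁴.
Centroid: ȳ = ΣA·y / ΣA = 34.12162 mm.
Transfer each piece to the horizontal axis through the centroid using Ī + A·d² with d = y − 34.12162:
  vertical leg: d = 18.37838 mm → contributes +2 638 681 mm⁴
  horizontal leg (remainder): d = -24.12162 mm → contributes +984297.5 mm⁴
Total I = 3 622 979 mm⁴.

Ix ≈ 3.6230 × 10⁶ mm⁴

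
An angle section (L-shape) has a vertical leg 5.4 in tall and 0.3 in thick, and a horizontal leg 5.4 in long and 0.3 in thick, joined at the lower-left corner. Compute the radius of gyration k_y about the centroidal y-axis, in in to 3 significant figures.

Break the section into simple shapes (no overlaps), measuring from the bottom-left corner of the bounding box.
Vertical leg: 0.3 × 5.4, A = 1.62 in², x = 0.15 in, Ī = 0.01215 in⁴.
Horizontal leg (remainder): 5.1 × 0.3, A = 1.53 in², x = 2.85 in, Ī = 3.3163 in⁴.
Centroid: x̄ = ΣA·x / ΣA = 1.4614 in.
Transfer each piece to the centroidal y-axis using Ī + A·d² with d = x − 1.4614:
  vertical leg: d = -1.3114 in → contributes +2.7983 in⁴
  horizontal leg (remainder): d = 1.3886 in → contributes +6.2663 in⁴
Total I = 9.0646 in⁴.
Radius of gyration: k = √(I/A) = √(9.0646 / 3.15) = 1.6964 in.

k_y ≈ 1.70 in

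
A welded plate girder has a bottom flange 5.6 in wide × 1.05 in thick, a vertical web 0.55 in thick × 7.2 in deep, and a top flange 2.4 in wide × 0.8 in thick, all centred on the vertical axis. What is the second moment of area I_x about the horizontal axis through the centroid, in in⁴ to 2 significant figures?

I_x ≈ 130 in⁴

Treat the section as a set of non-overlapping primitives; coordinates are from the bounding-box lower-left.
Bottom plate: 5.6 × 1.05, A = 5.88 in², y = 0.525 in, Ī = 0.5402 in⁴.
Web plate: 0.55 × 7.2, A = 3.96 in², y = 4.65 in, Ī = 17.11 in⁴.
Top plate: 2.4 × 0.8, A = 1.92 in², y = 8.65 in, Ī = 0.1024 in⁴.
Centroid: ȳ = ΣA·y / ΣA = 3.241 in.
Transfer each piece to the horizontal axis through the centroid using Ī + A·d² with d = y − 3.241:
  bottom plate: d = -2.716 in → contributes +43.9 in⁴
  web plate: d = 1.409 in → contributes +24.97 in⁴
  top plate: d = 5.409 in → contributes +56.29 in⁴
Total I = 125.2 in⁴.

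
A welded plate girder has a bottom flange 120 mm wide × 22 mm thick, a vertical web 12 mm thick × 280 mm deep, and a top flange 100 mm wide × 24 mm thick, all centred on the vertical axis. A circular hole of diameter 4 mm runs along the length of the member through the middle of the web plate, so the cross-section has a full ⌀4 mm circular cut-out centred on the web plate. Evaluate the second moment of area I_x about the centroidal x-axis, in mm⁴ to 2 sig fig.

Split into non-overlapping primitives; take the origin at the lower-left of the bounding box.
Bottom plate: 120 × 22, A = 2 640 mm², y = 11 mm, Ī = 106 480 mm⁴.
Web plate: 12 × 280, A = 3 360 mm², y = 162 mm, Ī = 21 952 000 mm⁴.
Top plate: 100 × 24, A = 2 400 mm², y = 314 mm, Ī = 115 200 mm⁴.
Hole (subtracted): ⌀4, A = 12.57 mm², y = 162 mm, Ī = 12.57 mm⁴.
Centroid: ȳ = ΣA·y / ΣA = 158 mm.
Transfer each piece to the centroidal x-axis using Ī + A·d² with d = y − 158:
  bottom plate: d = -147 mm → contributes +57 127 382 mm⁴
  web plate: d = 4.035 mm → contributes +22 006 694 mm⁴
  top plate: d = 156 mm → contributes +58 547 517 mm⁴
  hole: d = 4.035 mm → contributes −217.1 mm⁴
Total I = 137 681 376 mm⁴.

I_x ≈ 1.4 × 10⁸ mm⁴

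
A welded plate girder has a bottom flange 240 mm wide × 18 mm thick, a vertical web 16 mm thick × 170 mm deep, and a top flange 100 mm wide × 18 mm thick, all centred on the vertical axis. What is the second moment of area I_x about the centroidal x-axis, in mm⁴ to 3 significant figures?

I_x ≈ 5.44 × 10⁷ mm⁴

Break the section into simple shapes (no overlaps), measuring from the bottom-left corner of the bounding box.
Bottom plate: 240 × 18, A = 4 320 mm², y = 9 mm, Ī = 116 640 mm⁴.
Web plate: 16 × 170, A = 2 720 mm², y = 103 mm, Ī = 6 550 667 mm⁴.
Top plate: 100 × 18, A = 1 800 mm², y = 197 mm, Ī = 48 600 mm⁴.
Centroid: ȳ = ΣA·y / ΣA = 76.204 mm.
Transfer each piece to the centroidal x-axis using Ī + A·d² with d = y − 76.204:
  bottom plate: d = -67.204 mm → contributes +19 627 171 mm⁴
  web plate: d = 26.796 mm → contributes +8 503 752 mm⁴
  top plate: d = 120.8 mm → contributes +26 313 778 mm⁴
Total I = 54 444 700 mm⁴.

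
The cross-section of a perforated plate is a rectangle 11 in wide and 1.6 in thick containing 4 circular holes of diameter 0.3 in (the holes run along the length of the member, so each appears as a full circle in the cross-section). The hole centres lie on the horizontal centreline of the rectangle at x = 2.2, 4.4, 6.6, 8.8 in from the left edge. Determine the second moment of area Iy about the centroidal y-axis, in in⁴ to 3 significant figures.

Iy ≈ 176 in⁴

Split into non-overlapping primitives; take the origin at the lower-left of the bounding box.
Plate: 11 × 1.6, A = 17.6 in², x = 5.5 in, Ī = 177.47 in⁴.
Hole 1 (subtracted): ⌀0.3, A = 0.070686 in², x = 2.2 in, Ī = 0.00039761 in⁴.
Hole 2 (subtracted): ⌀0.3, A = 0.070686 in², x = 4.4 in, Ī = 0.00039761 in⁴.
Hole 3 (subtracted): ⌀0.3, A = 0.070686 in², x = 6.6 in, Ī = 0.00039761 in⁴.
Hole 4 (subtracted): ⌀0.3, A = 0.070686 in², x = 8.8 in, Ī = 0.00039761 in⁴.
By symmetry the centroid is at mid-width, x̄ = 5.5 in.
Transfer each piece to the centroidal y-axis using Ī + A·d² with d = x − 5.5:
  plate: d = 0 in → contributes +177.47 in⁴
  hole 1: d = -3.3 in → contributes −0.77017 in⁴
  hole 2: d = -1.1 in → contributes −0.085927 in⁴
  hole 3: d = 1.1 in → contributes −0.085927 in⁴
  hole 4: d = 3.3 in → contributes −0.77017 in⁴
Total I = 175.75 in⁴.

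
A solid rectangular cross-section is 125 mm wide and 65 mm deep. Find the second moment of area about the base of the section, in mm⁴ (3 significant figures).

The section: 125 × 65, A = 8 125 mm², y = 32.5 mm, Ī = 2 860 677 mm⁴.
Transfer it to the bottom edge using Ī + A·d² with d = y − 0:
  the section: d = 32.5 mm → contributes +11 442 708 mm⁴
Total I = 11 442 708 mm⁴.

I_base ≈ 1.14 × 10⁷ mm⁴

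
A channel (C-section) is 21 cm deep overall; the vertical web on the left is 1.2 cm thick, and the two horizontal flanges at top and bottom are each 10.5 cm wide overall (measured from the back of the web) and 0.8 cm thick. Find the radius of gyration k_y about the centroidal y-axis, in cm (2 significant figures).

Decompose the section into non-overlapping parts with the origin at the bottom-left of its bounding rectangle.
Web: 1.2 × 21, A = 25.2 cm², x = 0.6 cm, Ī = 3.024 cm⁴.
Top flange (beyond web): 9.3 × 0.8, A = 7.44 cm², x = 5.85 cm, Ī = 53.62 cm⁴.
Bottom flange (beyond web): 9.3 × 0.8, A = 7.44 cm², x = 5.85 cm, Ī = 53.62 cm⁴.
Centroid: x̄ = ΣA·x / ΣA = 2.549 cm.
Transfer each piece to the centroidal y-axis using Ī + A·d² with d = x − 2.549:
  web: d = -1.949 cm → contributes +98.76 cm⁴
  top flange (beyond web): d = 3.301 cm → contributes +134.7 cm⁴
  bottom flange (beyond web): d = 3.301 cm → contributes +134.7 cm⁴
Total I = 368.1 cm⁴.
Radius of gyration: k = √(I/A) = √(368.1 / 40.08) = 3.031 cm.

k_y ≈ 3.0 cm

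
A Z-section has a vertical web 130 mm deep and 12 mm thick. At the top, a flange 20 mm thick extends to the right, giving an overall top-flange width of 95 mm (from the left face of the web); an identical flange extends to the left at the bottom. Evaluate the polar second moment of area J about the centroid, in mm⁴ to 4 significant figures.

J ≈ 2.177 × 10⁷ mm⁴

Break the section into simple shapes (no overlaps), measuring from the bottom-left corner of the bounding box.
Web: 12 × 130, A = 1 560 mm², y = 65 mm, Ī = 2 197 000 mm⁴.
Top flange (beyond web): 83 × 20, A = 1 660 mm², y = 120 mm, Ī = 55333.3 mm⁴.
Bottom flange (beyond web): 83 × 20, A = 1 660 mm², y = 10 mm, Ī = 55333.3 mm⁴.
Centroid: ȳ = ΣA·y / ΣA = 65 mm.
Transfer each piece to the centroidal x-axis using Ī + A·d² with d = y − 65:
  web: d = 0 mm → contributes +2 197 000 mm⁴
  top flange (beyond web): d = 55 mm → contributes +5 076 833 mm⁴
  bottom flange (beyond web): d = -55 mm → contributes +5 076 833 mm⁴
Total I = 12 350 667 mm⁴.
For the y-axis: x̄ = 89 mm.
Repeating about the centroidal y-axis gives I_y = 9 415 427 mm⁴.
Polar second moment: J = I_x + I_y = 21 766 093 mm⁴.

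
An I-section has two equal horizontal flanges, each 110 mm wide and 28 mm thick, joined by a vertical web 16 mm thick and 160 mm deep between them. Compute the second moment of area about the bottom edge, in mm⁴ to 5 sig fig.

I_base ≈ 1.6200 × 10⁸ mm⁴

Break the section into simple shapes (no overlaps), measuring from the bottom-left corner of the bounding box.
Bottom flange: 110 × 28, A = 3 080 mm², y = 14 mm, Ī = 201226.7 mm⁴.
Web: 16 × 160, A = 2 560 mm², y = 108 mm, Ī = 5 461 333 mm⁴.
Top flange: 110 × 28, A = 3 080 mm², y = 202 mm, Ī = 201226.7 mm⁴.
Transfer each piece to a horizontal axis along the bottom face using Ī + A·d² with d = y − 0:
  bottom flange: d = 14 mm → contributes +804906.7 mm⁴
  web: d = 108 mm → contributes +35 321 173 mm⁴
  top flange: d = 202 mm → contributes +125 877 547 mm⁴
Total I = 162 003 627 mm⁴.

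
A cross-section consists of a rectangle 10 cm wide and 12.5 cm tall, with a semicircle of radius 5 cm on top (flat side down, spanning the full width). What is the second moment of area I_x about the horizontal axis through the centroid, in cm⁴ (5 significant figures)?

I_x ≈ 3790.7 cm⁴

Split into non-overlapping primitives; take the origin at the lower-left of the bounding box.
Rectangular body: 10 × 12.5, A = 125 cm², y = 6.25 cm, Ī = 1627.604 cm⁴.
Semicircular cap: semicircle r = 5, A = 39.26991 cm², y = 14.62207 cm, Ī = 68.5981 cm⁴.
Centroid: ȳ = ΣA·y / ΣA = 8.251403 cm.
Transfer each piece to the horizontal axis through the centroid using Ī + A·d² with d = y − 8.251403:
  rectangular body: d = -2.001403 cm → contributes +2128.306 cm⁴
  semicircular cap: d = 6.370663 cm → contributes +1662.381 cm⁴
Total I = 3790.687 cm⁴.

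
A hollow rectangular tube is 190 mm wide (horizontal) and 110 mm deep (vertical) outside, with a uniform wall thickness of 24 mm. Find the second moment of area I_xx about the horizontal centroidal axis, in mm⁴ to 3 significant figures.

Split into non-overlapping primitives; take the origin at the lower-left of the bounding box.
Outer rectangle: 190 × 110, A = 20 900 mm², y = 55 mm, Ī = 21 074 167 mm⁴.
Inner void (subtracted): 142 × 62, A = 8 804 mm², y = 55 mm, Ī = 2 820 215 mm⁴.
By symmetry the centroid is at mid-height, ȳ = 55 mm.
All pieces are centred on the horizontal centroidal axis, so I = ΣĪ (holes subtracted) = 18 253 952 mm⁴.

I_xx ≈ 1.83 × 10⁷ mm⁴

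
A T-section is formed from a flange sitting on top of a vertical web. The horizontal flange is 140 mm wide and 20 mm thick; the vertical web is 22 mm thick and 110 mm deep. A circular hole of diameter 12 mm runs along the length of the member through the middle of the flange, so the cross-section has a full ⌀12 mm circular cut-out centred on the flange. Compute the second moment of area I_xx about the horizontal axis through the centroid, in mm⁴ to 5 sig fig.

Split into non-overlapping primitives; take the origin at the lower-left of the bounding box.
Flange: 140 × 20, A = 2 800 mm², y = 120 mm, Ī = 93333.33 mm⁴.
Web: 22 × 110, A = 2 420 mm², y = 55 mm, Ī = 2 440 167 mm⁴.
Hole (subtracted): ⌀12, A = 113.0973 mm², y = 120 mm, Ī = 1017.876 mm⁴.
Centroid: ȳ = ΣA·y / ΣA = 89.19855 mm.
Transfer each piece to the horizontal axis through the centroid using Ī + A·d² with d = y − 89.19855:
  flange: d = 30.80145 mm → contributes +2 749 775 mm⁴
  web: d = -34.19855 mm → contributes +5 270 456 mm⁴
  hole: d = 30.80145 mm → contributes −108316.6 mm⁴
Total I = 7 911 914 mm⁴.

I_xx ≈ 7.9119 × 10⁶ mm⁴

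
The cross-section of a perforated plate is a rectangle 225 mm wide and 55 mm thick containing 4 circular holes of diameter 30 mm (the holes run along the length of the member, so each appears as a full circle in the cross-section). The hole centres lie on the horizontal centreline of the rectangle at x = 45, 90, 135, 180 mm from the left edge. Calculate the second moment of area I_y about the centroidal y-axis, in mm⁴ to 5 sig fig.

Decompose the section into non-overlapping parts with the origin at the bottom-left of its bounding rectangle.
Plate: 225 × 55, A = 12 375 mm², x = 112.5 mm, Ī = 52 207 031 mm⁴.
Hole 1 (subtracted): ⌀30, A = 706.8583 mm², x = 45 mm, Ī = 39760.78 mm⁴.
Hole 2 (subtracted): ⌀30, A = 706.8583 mm², x = 90 mm, Ī = 39760.78 mm⁴.
Hole 3 (subtracted): ⌀30, A = 706.8583 mm², x = 135 mm, Ī = 39760.78 mm⁴.
Hole 4 (subtracted): ⌀30, A = 706.8583 mm², x = 180 mm, Ī = 39760.78 mm⁴.
By symmetry the centroid is at mid-width, x̄ = 112.5 mm.
Transfer each piece to the centroidal y-axis using Ī + A·d² with d = x − 112.5:
  plate: d = 0 mm → contributes +52 207 031 mm⁴
  hole 1: d = -67.5 mm → contributes −3 260 384 mm⁴
  hole 2: d = -22.5 mm → contributes −397607.8 mm⁴
  hole 3: d = 22.5 mm → contributes −397607.8 mm⁴
  hole 4: d = 67.5 mm → contributes −3 260 384 mm⁴
Total I = 44 891 047 mm⁴.

I_y ≈ 4.4891 × 10⁷ mm⁴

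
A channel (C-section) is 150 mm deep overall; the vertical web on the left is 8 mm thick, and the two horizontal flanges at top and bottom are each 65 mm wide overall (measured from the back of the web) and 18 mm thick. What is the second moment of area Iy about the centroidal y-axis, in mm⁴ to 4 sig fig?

Iy ≈ 1.362 × 10⁶ mm⁴

Treat the section as a set of non-overlapping primitives; coordinates are from the bounding-box lower-left.
Web: 8 × 150, A = 1 200 mm², x = 4 mm, Ī = 6 400 mm⁴.
Top flange (beyond web): 57 × 18, A = 1 026 mm², x = 36.5 mm, Ī = 277 790 mm⁴.
Bottom flange (beyond web): 57 × 18, A = 1 026 mm², x = 36.5 mm, Ī = 277 790 mm⁴.
Centroid: x̄ = ΣA·x / ΣA = 24.5074 mm.
Transfer each piece to the centroidal y-axis using Ī + A·d² with d = x − 24.5074:
  web: d = -20.5074 mm → contributes +511 063 mm⁴
  top flange (beyond web): d = 11.9926 mm → contributes +425 352 mm⁴
  bottom flange (beyond web): d = 11.9926 mm → contributes +425 352 mm⁴
Total I = 1 361 767 mm⁴.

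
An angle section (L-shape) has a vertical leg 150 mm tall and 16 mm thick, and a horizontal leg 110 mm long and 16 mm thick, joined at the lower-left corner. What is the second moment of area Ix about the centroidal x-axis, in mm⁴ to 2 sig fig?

Ix ≈ 8.7 × 10⁶ mm⁴

Decompose the section into non-overlapping parts with the origin at the bottom-left of its bounding rectangle.
Vertical leg: 16 × 150, A = 2 400 mm², y = 75 mm, Ī = 4 500 000 mm⁴.
Horizontal leg (remainder): 94 × 16, A = 1 504 mm², y = 8 mm, Ī = 32 085 mm⁴.
Centroid: ȳ = ΣA·y / ΣA = 49.19 mm.
Transfer each piece to the centroidal x-axis using Ī + A·d² with d = y − 49.19:
  vertical leg: d = 25.81 mm → contributes +6 098 957 mm⁴
  horizontal leg (remainder): d = -41.19 mm → contributes +2 583 613 mm⁴
Total I = 8 682 571 mm⁴.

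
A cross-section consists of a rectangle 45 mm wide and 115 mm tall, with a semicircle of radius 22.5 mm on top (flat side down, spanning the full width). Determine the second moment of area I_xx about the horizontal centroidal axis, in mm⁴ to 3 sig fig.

I_xx ≈ 8.83 × 10⁶ mm⁴

Decompose the section into non-overlapping parts with the origin at the bottom-left of its bounding rectangle.
Rectangular body: 45 × 115, A = 5 175 mm², y = 57.5 mm, Ī = 5 703 281 mm⁴.
Semicircular cap: semicircle r = 22.5, A = 795.22 mm², y = 124.55 mm, Ī = 28 130 mm⁴.
Centroid: ȳ = ΣA·y / ΣA = 66.431 mm.
Transfer each piece to the horizontal centroidal axis using Ī + A·d² with d = y − 66.431:
  rectangular body: d = -8.9308 mm → contributes +6 116 033 mm⁴
  semicircular cap: d = 58.119 mm → contributes +2 714 179 mm⁴
Total I = 8 830 212 mm⁴.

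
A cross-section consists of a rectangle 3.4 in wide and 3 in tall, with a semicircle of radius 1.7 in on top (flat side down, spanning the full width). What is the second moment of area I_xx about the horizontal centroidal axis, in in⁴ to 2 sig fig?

I_xx ≈ 24 in⁴

Split into non-overlapping primitives; take the origin at the lower-left of the bounding box.
Rectangular body: 3.4 × 3, A = 10.2 in², y = 1.5 in, Ī = 7.65 in⁴.
Semicircular cap: semicircle r = 1.7, A = 4.54 in², y = 3.722 in, Ī = 0.9167 in⁴.
Centroid: ȳ = ΣA·y / ΣA = 2.184 in.
Transfer each piece to the horizontal centroidal axis using Ī + A·d² with d = y − 2.184:
  rectangular body: d = -0.6842 in → contributes +12.42 in⁴
  semicircular cap: d = 1.537 in → contributes +11.65 in⁴
Total I = 24.07 in⁴.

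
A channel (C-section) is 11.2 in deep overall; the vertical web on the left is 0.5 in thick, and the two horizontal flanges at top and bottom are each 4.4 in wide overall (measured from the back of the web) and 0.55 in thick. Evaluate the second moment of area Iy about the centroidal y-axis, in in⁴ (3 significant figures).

Iy ≈ 17.3 in⁴

Split into non-overlapping primitives; take the origin at the lower-left of the bounding box.
Web: 0.5 × 11.2, A = 5.6 in², x = 0.25 in, Ī = 0.11667 in⁴.
Top flange (beyond web): 3.9 × 0.55, A = 2.145 in², x = 2.45 in, Ī = 2.7188 in⁴.
Bottom flange (beyond web): 3.9 × 0.55, A = 2.145 in², x = 2.45 in, Ī = 2.7188 in⁴.
Centroid: x̄ = ΣA·x / ΣA = 1.2043 in.
Transfer each piece to the centroidal y-axis using Ī + A·d² with d = x − 1.2043:
  web: d = -0.9543 in → contributes +5.2165 in⁴
  top flange (beyond web): d = 1.2457 in → contributes +6.0473 in⁴
  bottom flange (beyond web): d = 1.2457 in → contributes +6.0473 in⁴
Total I = 17.311 in⁴.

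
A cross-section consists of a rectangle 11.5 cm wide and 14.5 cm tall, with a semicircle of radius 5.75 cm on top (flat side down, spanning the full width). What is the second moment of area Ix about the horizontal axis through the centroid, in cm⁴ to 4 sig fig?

Break the section into simple shapes (no overlaps), measuring from the bottom-left corner of the bounding box.
Rectangular body: 11.5 × 14.5, A = 166.75 cm², y = 7.25 cm, Ī = 2921.6 cm⁴.
Semicircular cap: semicircle r = 5.75, A = 51.9345 cm², y = 16.9404 cm, Ī = 119.979 cm⁴.
Centroid: ȳ = ΣA·y / ΣA = 9.55133 cm.
Transfer each piece to the horizontal axis through the centroid using Ī + A·d² with d = y − 9.55133:
  rectangular body: d = -2.30133 cm → contributes +3804.72 cm⁴
  semicircular cap: d = 7.38905 cm → contributes +2955.5 cm⁴
Total I = 6760.22 cm⁴.

Ix ≈ 6760 cm⁴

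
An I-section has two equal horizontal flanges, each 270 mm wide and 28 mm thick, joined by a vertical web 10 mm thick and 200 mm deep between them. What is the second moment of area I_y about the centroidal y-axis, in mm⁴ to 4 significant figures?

Treat the section as a set of non-overlapping primitives; coordinates are from the bounding-box lower-left.
Bottom flange: 270 × 28, A = 7 560 mm², x = 135 mm, Ī = 45 927 000 mm⁴.
Web: 10 × 200, A = 2 000 mm², x = 135 mm, Ī = 16666.7 mm⁴.
Top flange: 270 × 28, A = 7 560 mm², x = 135 mm, Ī = 45 927 000 mm⁴.
By symmetry the centroid is at mid-width, x̄ = 135 mm.
All pieces are centred on the centroidal y-axis, so I = ΣĪ = 91 870 667 mm⁴.

I_y ≈ 9.187 × 10⁷ mm⁴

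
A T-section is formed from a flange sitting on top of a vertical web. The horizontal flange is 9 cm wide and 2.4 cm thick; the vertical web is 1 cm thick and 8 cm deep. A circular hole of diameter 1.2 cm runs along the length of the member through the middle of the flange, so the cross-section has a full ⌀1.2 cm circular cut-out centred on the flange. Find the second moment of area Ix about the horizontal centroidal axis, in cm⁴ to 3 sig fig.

Break the section into simple shapes (no overlaps), measuring from the bottom-left corner of the bounding box.
Flange: 9 × 2.4, A = 21.6 cm², y = 9.2 cm, Ī = 10.368 cm⁴.
Web: 1 × 8, A = 8 cm², y = 4 cm, Ī = 42.667 cm⁴.
Hole (subtracted): ⌀1.2, A = 1.131 cm², y = 9.2 cm, Ī = 0.10179 cm⁴.
Centroid: ȳ = ΣA·y / ΣA = 7.7388 cm.
Transfer each piece to the horizontal centroidal axis using Ī + A·d² with d = y − 7.7388:
  flange: d = 1.4612 cm → contributes +56.489 cm⁴
  web: d = -3.7388 cm → contributes +154.49 cm⁴
  hole: d = 1.4612 cm → contributes −2.5167 cm⁴
Total I = 208.47 cm⁴.

Ix ≈ 208 cm⁴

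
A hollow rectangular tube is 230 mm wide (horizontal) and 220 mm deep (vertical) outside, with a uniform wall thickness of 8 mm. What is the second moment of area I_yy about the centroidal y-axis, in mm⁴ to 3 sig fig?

Break the section into simple shapes (no overlaps), measuring from the bottom-left corner of the bounding box.
Outer rectangle: 230 × 220, A = 50 600 mm², x = 115 mm, Ī = 223 061 667 mm⁴.
Inner void (subtracted): 214 × 204, A = 43 656 mm², x = 115 mm, Ī = 166 605 848 mm⁴.
By symmetry the centroid is at mid-width, x̄ = 115 mm.
All pieces are centred on the centroidal y-axis, so I = ΣĪ (holes subtracted) = 56 455 819 mm⁴.

I_yy ≈ 5.65 × 10⁷ mm⁴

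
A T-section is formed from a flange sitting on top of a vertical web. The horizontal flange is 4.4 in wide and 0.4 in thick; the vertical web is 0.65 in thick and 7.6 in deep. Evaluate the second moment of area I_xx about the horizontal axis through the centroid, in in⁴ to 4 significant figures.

Split into non-overlapping primitives; take the origin at the lower-left of the bounding box.
Flange: 4.4 × 0.4, A = 1.76 in², y = 7.8 in, Ī = 0.0234667 in⁴.
Web: 0.65 × 7.6, A = 4.94 in², y = 3.8 in, Ī = 23.7779 in⁴.
Centroid: ȳ = ΣA·y / ΣA = 4.85075 in.
Transfer each piece to the horizontal axis through the centroid using Ī + A·d² with d = y − 4.85075:
  flange: d = 2.94925 in → contributes +15.3321 in⁴
  web: d = -1.05075 in → contributes +29.232 in⁴
Total I = 44.5641 in⁴.

I_xx ≈ 44.56 in⁴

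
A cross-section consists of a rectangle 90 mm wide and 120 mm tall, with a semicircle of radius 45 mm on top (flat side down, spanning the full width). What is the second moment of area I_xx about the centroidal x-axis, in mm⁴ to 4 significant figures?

Treat the section as a set of non-overlapping primitives; coordinates are from the bounding-box lower-left.
Rectangular body: 90 × 120, A = 10 800 mm², y = 60 mm, Ī = 12 960 000 mm⁴.
Semicircular cap: semicircle r = 45, A = 3180.86 mm², y = 139.099 mm, Ī = 450 072 mm⁴.
Centroid: ȳ = ΣA·y / ΣA = 77.9962 mm.
Transfer each piece to the centroidal x-axis using Ī + A·d² with d = y − 77.9962:
  rectangular body: d = -17.9962 mm → contributes +16 457 705 mm⁴
  semicircular cap: d = 61.1024 mm → contributes +12 325 848 mm⁴
Total I = 28 783 553 mm⁴.

I_xx ≈ 2.878 × 10⁷ mm⁴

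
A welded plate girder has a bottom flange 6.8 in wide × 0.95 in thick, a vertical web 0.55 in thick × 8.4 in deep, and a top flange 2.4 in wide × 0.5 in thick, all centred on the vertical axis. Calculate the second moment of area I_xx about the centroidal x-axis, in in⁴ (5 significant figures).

Break the section into simple shapes (no overlaps), measuring from the bottom-left corner of the bounding box.
Bottom plate: 6.8 × 0.95, A = 6.46 in², y = 0.475 in, Ī = 0.4858458 in⁴.
Web plate: 0.55 × 8.4, A = 4.62 in², y = 5.15 in, Ī = 27.1656 in⁴.
Top plate: 2.4 × 0.5, A = 1.2 in², y = 9.6 in, Ī = 0.025 in⁴.
Centroid: ȳ = ΣA·y / ΣA = 3.125529 in.
Transfer each piece to the centroidal x-axis using Ī + A·d² with d = y − 3.125529:
  bottom plate: d = -2.650529 in → contributes +45.86932 in⁴
  web plate: d = 2.024471 in → contributes +46.10058 in⁴
  top plate: d = 6.474471 in → contributes +50.32752 in⁴
Total I = 142.2974 in⁴.

I_xx ≈ 142.30 in⁴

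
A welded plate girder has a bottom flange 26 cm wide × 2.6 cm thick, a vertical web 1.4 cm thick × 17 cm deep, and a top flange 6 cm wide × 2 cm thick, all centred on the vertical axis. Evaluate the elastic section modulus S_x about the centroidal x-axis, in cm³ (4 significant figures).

S_x ≈ 334.2 cm³

Split into non-overlapping primitives; take the origin at the lower-left of the bounding box.
Bottom plate: 26 × 2.6, A = 67.6 cm², y = 1.3 cm, Ī = 38.0813 cm⁴.
Web plate: 1.4 × 17, A = 23.8 cm², y = 11.1 cm, Ī = 573.183 cm⁴.
Top plate: 6 × 2, A = 12 cm², y = 20.6 cm, Ī = 4 cm⁴.
Centroid: ȳ = ΣA·y / ΣA = 5.79555 cm.
Transfer each piece to the centroidal x-axis using Ī + A·d² with d = y − 5.79555:
  bottom plate: d = -4.49555 cm → contributes +1404.28 cm⁴
  web plate: d = 5.30445 cm → contributes +1242.85 cm⁴
  top plate: d = 14.8044 cm → contributes +2634.06 cm⁴
Total I = 5281.18 cm⁴.
Extreme fibre distance c = 15.8044 cm; S = I/c = 334.158 cm³.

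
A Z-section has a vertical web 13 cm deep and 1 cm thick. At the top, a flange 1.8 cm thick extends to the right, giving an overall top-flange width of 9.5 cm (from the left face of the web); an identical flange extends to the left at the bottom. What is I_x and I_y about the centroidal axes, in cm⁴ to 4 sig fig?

I_x ≈ 1151 cm⁴, I_y ≈ 875.7 cm⁴

Treat the section as a set of non-overlapping primitives; coordinates are from the bounding-box lower-left.
Web: 1 × 13, A = 13 cm², y = 6.5 cm, Ī = 183.083 cm⁴.
Top flange (beyond web): 8.5 × 1.8, A = 15.3 cm², y = 12.1 cm, Ī = 4.131 cm⁴.
Bottom flange (beyond web): 8.5 × 1.8, A = 15.3 cm², y = 0.9 cm, Ī = 4.131 cm⁴.
Centroid: ȳ = ΣA·y / ΣA = 6.5 cm.
Transfer each piece to the centroidal x-axis using Ī + A·d² with d = y − 6.5:
  web: d = 0 cm → contributes +183.083 cm⁴
  top flange (beyond web): d = 5.6 cm → contributes +483.939 cm⁴
  bottom flange (beyond web): d = -5.6 cm → contributes +483.939 cm⁴
Total I = 1150.96 cm⁴.
For the y-axis: x̄ = 9 cm.
Repeating about the centroidal y-axis gives I_y = 875.733 cm⁴.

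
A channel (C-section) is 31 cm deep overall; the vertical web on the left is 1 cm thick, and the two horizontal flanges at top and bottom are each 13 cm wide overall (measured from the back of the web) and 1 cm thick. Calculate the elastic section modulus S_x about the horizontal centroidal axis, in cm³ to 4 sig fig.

S_x ≈ 508.7 cm³

Break the section into simple shapes (no overlaps), measuring from the bottom-left corner of the bounding box.
Web: 1 × 31, A = 31 cm², y = 15.5 cm, Ī = 2482.58 cm⁴.
Top flange (beyond web): 12 × 1, A = 12 cm², y = 30.5 cm, Ī = 1 cm⁴.
Bottom flange (beyond web): 12 × 1, A = 12 cm², y = 0.5 cm, Ī = 1 cm⁴.
By symmetry the centroid is at mid-height, ȳ = 15.5 cm.
Transfer each piece to the horizontal centroidal axis using Ī + A·d² with d = y − 15.5:
  web: d = 0 cm → contributes +2482.58 cm⁴
  top flange (beyond web): d = 15 cm → contributes +2 701 cm⁴
  bottom flange (beyond web): d = -15 cm → contributes +2 701 cm⁴
Total I = 7884.58 cm⁴.
Extreme fibre distance c = 15.5 cm; S = I/c = 508.683 cm³.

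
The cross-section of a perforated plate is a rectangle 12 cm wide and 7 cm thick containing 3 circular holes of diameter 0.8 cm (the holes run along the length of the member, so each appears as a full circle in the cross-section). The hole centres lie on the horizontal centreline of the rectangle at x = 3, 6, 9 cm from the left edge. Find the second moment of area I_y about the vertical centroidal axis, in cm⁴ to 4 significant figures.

Break the section into simple shapes (no overlaps), measuring from the bottom-left corner of the bounding box.
Plate: 12 × 7, A = 84 cm², x = 6 cm, Ī = 1 008 cm⁴.
Hole 1 (subtracted): ⌀0.8, A = 0.502655 cm², x = 3 cm, Ī = 0.0201062 cm⁴.
Hole 2 (subtracted): ⌀0.8, A = 0.502655 cm², x = 6 cm, Ī = 0.0201062 cm⁴.
Hole 3 (subtracted): ⌀0.8, A = 0.502655 cm², x = 9 cm, Ī = 0.0201062 cm⁴.
By symmetry the centroid is at mid-width, x̄ = 6 cm.
Transfer each piece to the vertical centroidal axis using Ī + A·d² with d = x − 6:
  plate: d = 0 cm → contributes +1 008 cm⁴
  hole 1: d = -3 cm → contributes −4.544 cm⁴
  hole 2: d = 0 cm → contributes −0.0201062 cm⁴
  hole 3: d = 3 cm → contributes −4.544 cm⁴
Total I = 998.892 cm⁴.

I_y ≈ 998.9 cm⁴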